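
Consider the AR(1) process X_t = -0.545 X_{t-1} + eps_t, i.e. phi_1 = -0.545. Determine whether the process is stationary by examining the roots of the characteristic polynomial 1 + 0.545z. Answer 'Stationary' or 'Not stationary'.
\text{Stationary}

The AR(p) characteristic polynomial is P(z) = 1 + 0.545z.
Stationarity requires all roots to lie outside the unit circle, i.e. |z| > 1 for every root.
This is linear in z: 1 + (0.545) z = 0  =>  z = -1/(0.545) = -1.834862,  |z| = 1.834862.
Moduli of all roots: 1.8349.
All moduli strictly greater than 1? Yes.
Verdict: Stationary.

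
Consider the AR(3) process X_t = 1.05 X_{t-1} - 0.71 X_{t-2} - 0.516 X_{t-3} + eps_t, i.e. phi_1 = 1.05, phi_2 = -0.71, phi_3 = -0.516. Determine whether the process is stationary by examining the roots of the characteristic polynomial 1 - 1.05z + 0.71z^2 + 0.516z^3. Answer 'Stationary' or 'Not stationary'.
\text{Not stationary}

The AR(p) characteristic polynomial is P(z) = 1 - 1.05z + 0.71z^2 + 0.516z^3.
Stationarity requires all roots to lie outside the unit circle, i.e. |z| > 1 for every root.
Degree 3: look for a simple real root z0 first, then factor out (1 - z/z0) and solve the remaining quadratic.
Testing z0 = -2.5: P(-2.5) = 1 + (-1.05)(-2.5) + (0.71)(-2.5)^2 + (0.516)(-2.5)^3
  = 1 + (2.625) + (4.4375) + (-8.0625) = 0.  So z_0 = -2.5 is a root, |z_0| = 2.5.
Divide out the factor (1 + 0.4 z) = (1 - z/z0) (since 1/z0 = -0.4):
  P(z) = (1 + 0.4 z)(1 + (-1.45) z + (1.29) z^2)
  [check: z-coef -1.45 - (-0.4) = -1.05; z^2-coef 1.29 - (-0.4)(-1.45) = 0.71; z^3-coef -(-0.4)(1.29) = 0.516.]
Remaining roots from the quadratic factor 1 + (-1.45) z + (1.29) z^2:
  Set 1 + (-1.45) z + (1.29) z^2 = 0, i.e. a z^2 + b z + c = 0 with a = 1.29, b = -1.45, c = 1.
  Discriminant D = b^2 - 4ac = (-1.45)^2 - 4*(1.29)*1 = 2.1025 - (5.16) = -3.0575.
  D < 0, so the roots are the complex-conjugate pair z = (-b +/- i sqrt(-D)) / (2a) = 0.562 +/- 0.6777i.
  For a conjugate pair |z|^2 = z * conj(z) = (product of roots) = c/a = 1/(1.29) = 0.775194, so |z| = sqrt(0.775194) = 0.8805 for both roots.
Moduli of all roots: 2.5000, 0.8805, 0.8805.
All moduli strictly greater than 1? No.
Verdict: Not stationary.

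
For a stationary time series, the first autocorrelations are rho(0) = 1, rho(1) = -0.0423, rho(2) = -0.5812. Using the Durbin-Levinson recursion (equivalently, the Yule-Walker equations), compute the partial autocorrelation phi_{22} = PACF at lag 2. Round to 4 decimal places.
\phi_{22} = -0.5840

The PACF at lag k is phi_{kk}, the last component of the solution
to the Yule-Walker system G_k phi = r_k where
  (G_k)_{ij} = rho(|i - j|), (r_k)_i = rho(i), i,j = 1..k.
Equivalently, Durbin-Levinson gives phi_{kk} iteratively:
  phi_{11} = rho(1)
  phi_{kk} = [rho(k) - sum_{j=1..k-1} phi_{k-1,j} rho(k-j)]
            / [1 - sum_{j=1..k-1} phi_{k-1,j} rho(j)],
  phi_{k,j} = phi_{k-1,j} - phi_{kk} phi_{k-1,k-j},  j = 1..k-1.
Step k = 1:
  phi_11 = rho(1) = -0.0423.
Step k = 2:
  phi_22 = [rho(2) - phi_11 rho(1)] / [1 - phi_11 rho(1)] = [-0.5812 - (-0.0423)(-0.0423)] / [1 - (-0.0423)(-0.0423)]
         = -0.58298929 / 0.99821071 = -0.584.
Therefore phi_{22} = -0.5840.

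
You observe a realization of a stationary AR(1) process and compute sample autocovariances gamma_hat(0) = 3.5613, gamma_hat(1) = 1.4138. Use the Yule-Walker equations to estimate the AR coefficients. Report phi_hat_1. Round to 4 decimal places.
\hat\phi_{1} = 0.3970

The Yule-Walker equations for an AR(p) process read, in matrix form,
  Gamma_p phi = r_p,   with   (Gamma_p)_{ij} = gamma(|i - j|),
                       (r_p)_i = gamma(i),   i,j = 1..p.
Substitute the sample gammas (Toeplitz matrix and right-hand side of size 1):
  Gamma_p = [[3.5613]]
  r_p     = [1.4138]
With p = 1 this is the single equation gamma(0) phi_1 = gamma(1):
  phi_hat_1 = gamma(1) / gamma(0) = 1.4138 / 3.5613 = 0.3970.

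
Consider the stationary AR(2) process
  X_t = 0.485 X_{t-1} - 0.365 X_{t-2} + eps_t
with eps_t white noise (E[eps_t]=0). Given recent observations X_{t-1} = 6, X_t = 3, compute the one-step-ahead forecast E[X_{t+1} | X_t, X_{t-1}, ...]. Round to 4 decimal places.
E[X_{t+1} \mid \mathcal F_t] = -0.7350

For an AR(p) model X_t = c + sum_i phi_i X_{t-i} + eps_t, the
one-step-ahead conditional mean is
  E[X_{t+1} | X_t, ...] = c + sum_i phi_i X_{t+1-i}.
Substitute known values:
  E[X_{t+1} | ...] = (0.485) * (3) + (-0.365) * (6)
                   = -0.7350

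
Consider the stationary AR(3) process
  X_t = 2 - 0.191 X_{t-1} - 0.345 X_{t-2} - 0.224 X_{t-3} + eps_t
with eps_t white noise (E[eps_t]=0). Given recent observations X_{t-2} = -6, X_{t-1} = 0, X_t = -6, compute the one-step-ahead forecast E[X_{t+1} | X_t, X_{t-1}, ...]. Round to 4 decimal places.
E[X_{t+1} \mid \mathcal F_t] = 4.4900

For an AR(p) model X_t = c + sum_i phi_i X_{t-i} + eps_t, the
one-step-ahead conditional mean is
  E[X_{t+1} | X_t, ...] = c + sum_i phi_i X_{t+1-i}.
Substitute known values:
  E[X_{t+1} | ...] = 2 + (-0.191) * (-6) + (-0.345) * (0) + (-0.224) * (-6)
                   = 4.4900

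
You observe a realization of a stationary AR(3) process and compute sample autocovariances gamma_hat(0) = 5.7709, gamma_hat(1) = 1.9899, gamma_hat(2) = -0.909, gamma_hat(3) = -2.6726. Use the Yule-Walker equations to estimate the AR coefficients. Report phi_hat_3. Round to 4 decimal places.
\hat\phi_{3} = -0.3570

The Yule-Walker equations for an AR(p) process read, in matrix form,
  Gamma_p phi = r_p,   with   (Gamma_p)_{ij} = gamma(|i - j|),
                       (r_p)_i = gamma(i),   i,j = 1..p.
Substitute the sample gammas (Toeplitz matrix and right-hand side of size 3):
  Gamma_p = [[5.7709, 1.9899, -0.909], [1.9899, 5.7709, 1.9899], [-0.909, 1.9899, 5.7709]]
  r_p     = [1.9899, -0.909, -2.6726]
Written out (R1..R3):
  (R1) 5.7709 phi_1 + 1.9899 phi_2 - 0.909 phi_3 = 1.9899
  (R2) 1.9899 phi_1 + 5.7709 phi_2 + 1.9899 phi_3 = -0.909
  (R3) -0.909 phi_1 + 1.9899 phi_2 + 5.7709 phi_3 = -2.6726
Gaussian elimination:
  R2 <- R2 - (1.9899/5.7709) R1 = R2 - (0.344816) R1:  5.08475 phi_2 + 2.303338 phi_3 = -1.59515
  R3 <- R3 - (-0.909/5.7709) R1 = R3 - (-0.157514) R1:  2.303338 phi_2 + 5.627719 phi_3 = -2.359162
  R3 <- R3 - (2.303338/5.08475) R2 = R3 - (0.452989) R2:  4.584332 phi_3 = -1.636576
Back-substitution:
  phi_hat_3 = -1.636576 / 4.584332 = -0.356993
  phi_hat_2 = (-1.59515 - (2.303338)(-0.356993)) / 5.08475 = -0.151998
  phi_hat_1 = (1.9899 - (1.9899)(-0.151998) - (-0.909)(-0.356993)) / 5.7709 = 0.340996
So phi_hat = [0.3410, -0.1520, -0.3570].
Therefore phi_hat_3 = -0.3570.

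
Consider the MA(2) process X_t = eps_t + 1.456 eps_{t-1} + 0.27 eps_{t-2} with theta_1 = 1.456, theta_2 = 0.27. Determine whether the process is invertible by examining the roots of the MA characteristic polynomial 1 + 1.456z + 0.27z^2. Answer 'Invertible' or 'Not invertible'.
\text{Not invertible}

The MA(q) characteristic polynomial is P(z) = 1 + 1.456z + 0.27z^2.
Invertibility requires all roots to lie outside the unit circle, i.e. |z| > 1 for every root.
Set 1 + (1.456) z + (0.27) z^2 = 0, i.e. a z^2 + b z + c = 0 with a = 0.27, b = 1.456, c = 1.
Discriminant D = b^2 - 4ac = (1.456)^2 - 4*(0.27)*1 = 2.119936 - (1.08) = 1.039936.
D >= 0, so the roots are real: z = (-b +/- sqrt(D)) / (2a) = (-1.456 +/- 1.019773) / (0.54).
  z_1 = (-1.456 + 1.019773) / (0.54) = -0.8078,   |z_1| = 0.8078.
  z_2 = (-1.456 - 1.019773) / (0.54) = -4.5848,   |z_2| = 4.5848.
Moduli of all roots: 0.8078, 4.5848.
All moduli strictly greater than 1? No.
Verdict: Not invertible.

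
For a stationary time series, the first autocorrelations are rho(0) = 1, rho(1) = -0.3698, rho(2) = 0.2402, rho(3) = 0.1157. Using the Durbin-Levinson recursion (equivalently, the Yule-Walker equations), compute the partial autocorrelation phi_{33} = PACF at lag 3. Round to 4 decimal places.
\phi_{33} = 0.2800

The PACF at lag k is phi_{kk}, the last component of the solution
to the Yule-Walker system G_k phi = r_k where
  (G_k)_{ij} = rho(|i - j|), (r_k)_i = rho(i), i,j = 1..k.
Equivalently, Durbin-Levinson gives phi_{kk} iteratively:
  phi_{11} = rho(1)
  phi_{kk} = [rho(k) - sum_{j=1..k-1} phi_{k-1,j} rho(k-j)]
            / [1 - sum_{j=1..k-1} phi_{k-1,j} rho(j)],
  phi_{k,j} = phi_{k-1,j} - phi_{kk} phi_{k-1,k-j},  j = 1..k-1.
Step k = 1:
  phi_11 = rho(1) = -0.3698.
Step k = 2:
  phi_22 = [rho(2) - phi_11 rho(1)] / [1 - phi_11 rho(1)] = [0.2402 - (-0.3698)(-0.3698)] / [1 - (-0.3698)(-0.3698)]
         = 0.10344796 / 0.86324796 = 0.119836.
  Update: phi_21 = phi_11 - phi_22 phi_11 = -0.3698 - (0.119836)(-0.3698) = -0.325485.
Step k = 3:
  phi_33 = [rho(3) - phi_21 rho(2) - phi_22 rho(1)] / [1 - phi_21 rho(1) - phi_22 rho(2)]
    numerator   = 0.1157 - (-0.325485)(0.2402) - (0.119836)(-0.3698) = 0.23819669
    denominator = 1 - (-0.325485)(-0.3698) - (0.119836)(0.2402) = 0.8508512
  phi_33 = 0.23819669 / 0.8508512 = 0.28.
Therefore phi_{33} = 0.2800.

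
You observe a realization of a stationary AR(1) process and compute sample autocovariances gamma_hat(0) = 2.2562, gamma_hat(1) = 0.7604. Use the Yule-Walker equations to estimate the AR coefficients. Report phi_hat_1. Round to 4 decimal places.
\hat\phi_{1} = 0.3370

The Yule-Walker equations for an AR(p) process read, in matrix form,
  Gamma_p phi = r_p,   with   (Gamma_p)_{ij} = gamma(|i - j|),
                       (r_p)_i = gamma(i),   i,j = 1..p.
Substitute the sample gammas (Toeplitz matrix and right-hand side of size 1):
  Gamma_p = [[2.2562]]
  r_p     = [0.7604]
With p = 1 this is the single equation gamma(0) phi_1 = gamma(1):
  phi_hat_1 = gamma(1) / gamma(0) = 0.7604 / 2.2562 = 0.3370.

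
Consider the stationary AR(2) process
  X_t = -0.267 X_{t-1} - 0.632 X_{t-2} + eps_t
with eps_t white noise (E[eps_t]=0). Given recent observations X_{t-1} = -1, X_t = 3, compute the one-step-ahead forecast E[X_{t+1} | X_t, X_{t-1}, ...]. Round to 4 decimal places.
E[X_{t+1} \mid \mathcal F_t] = -0.1690

For an AR(p) model X_t = c + sum_i phi_i X_{t-i} + eps_t, the
one-step-ahead conditional mean is
  E[X_{t+1} | X_t, ...] = c + sum_i phi_i X_{t+1-i}.
Substitute known values:
  E[X_{t+1} | ...] = (-0.267) * (3) + (-0.632) * (-1)
                   = -0.1690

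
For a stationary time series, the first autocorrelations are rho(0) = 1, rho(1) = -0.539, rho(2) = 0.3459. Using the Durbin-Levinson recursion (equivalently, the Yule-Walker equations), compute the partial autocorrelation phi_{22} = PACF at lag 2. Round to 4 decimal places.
\phi_{22} = 0.0781

The PACF at lag k is phi_{kk}, the last component of the solution
to the Yule-Walker system G_k phi = r_k where
  (G_k)_{ij} = rho(|i - j|), (r_k)_i = rho(i), i,j = 1..k.
Equivalently, Durbin-Levinson gives phi_{kk} iteratively:
  phi_{11} = rho(1)
  phi_{kk} = [rho(k) - sum_{j=1..k-1} phi_{k-1,j} rho(k-j)]
            / [1 - sum_{j=1..k-1} phi_{k-1,j} rho(j)],
  phi_{k,j} = phi_{k-1,j} - phi_{kk} phi_{k-1,k-j},  j = 1..k-1.
Step k = 1:
  phi_11 = rho(1) = -0.539.
Step k = 2:
  phi_22 = [rho(2) - phi_11 rho(1)] / [1 - phi_11 rho(1)] = [0.3459 - (-0.539)(-0.539)] / [1 - (-0.539)(-0.539)]
         = 0.055379 / 0.709479 = 0.0781.
Therefore phi_{22} = 0.0781.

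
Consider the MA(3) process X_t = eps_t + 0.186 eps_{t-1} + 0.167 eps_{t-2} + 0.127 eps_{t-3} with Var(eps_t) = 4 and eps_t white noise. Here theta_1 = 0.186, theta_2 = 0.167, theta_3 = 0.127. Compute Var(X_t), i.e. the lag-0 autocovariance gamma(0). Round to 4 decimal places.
\gamma(0) = 4.3145

For an MA(q) process X_t = eps_t + sum_i theta_i eps_{t-i} with
Var(eps_t) = sigma^2, the variance is
  gamma(0) = sigma^2 * (1 + sum_i theta_i^2).
  sum_i theta_i^2 = (0.186)^2 + (0.167)^2 + (0.127)^2 = 0.034596 + 0.027889 + 0.016129 = 0.078614.
  gamma(0) = 4 * (1 + 0.078614) = 4 * 1.078614 = 4.314456, which rounds to 4.3145.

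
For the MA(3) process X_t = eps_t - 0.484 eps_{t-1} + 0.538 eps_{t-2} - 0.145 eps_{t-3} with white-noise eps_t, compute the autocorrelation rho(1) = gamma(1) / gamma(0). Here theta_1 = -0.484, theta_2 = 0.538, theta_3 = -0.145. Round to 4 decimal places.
\rho(1) = -0.5324

For an MA(q) process with theta_0 = 1, the autocovariance is
  gamma(k) = sigma^2 * sum_{i=0..q-k} theta_i * theta_{i+k},
and rho(k) = gamma(k) / gamma(0). Sigma^2 cancels.
  numerator   = (1)*(-0.484) + (-0.484)*(0.538) + (0.538)*(-0.145) = -0.822402.
  denominator = (1)^2 + (-0.484)^2 + (0.538)^2 + (-0.145)^2 = 1.544725.
  rho(1) = -0.822402 / 1.544725 = -0.5324.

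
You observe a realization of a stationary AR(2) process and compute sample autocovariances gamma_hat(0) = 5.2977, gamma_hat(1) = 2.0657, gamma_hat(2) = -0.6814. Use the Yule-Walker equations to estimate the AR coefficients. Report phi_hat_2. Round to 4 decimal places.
\hat\phi_{2} = -0.3310

The Yule-Walker equations for an AR(p) process read, in matrix form,
  Gamma_p phi = r_p,   with   (Gamma_p)_{ij} = gamma(|i - j|),
                       (r_p)_i = gamma(i),   i,j = 1..p.
Substitute the sample gammas (Toeplitz matrix and right-hand side of size 2):
  Gamma_p = [[5.2977, 2.0657], [2.0657, 5.2977]]
  r_p     = [2.0657, -0.6814]
Written out:
  5.2977 phi_1 + 2.0657 phi_2 = 2.0657
  2.0657 phi_1 + 5.2977 phi_2 = -0.6814
Solve by Cramer's rule:
  det = gamma(0)^2 - gamma(1)^2 = (5.2977)^2 - (2.0657)^2 = 28.06562529 - 4.26711649 = 23.7985088
  phi_hat_1 = [gamma(1) gamma(0) - gamma(1) gamma(2)] / det = [(2.0657)(5.2977) - (2.0657)(-0.6814)] / 23.7985088 = 12.35102687 / 23.7985088 = 0.519
  phi_hat_2 = [gamma(0) gamma(2) - gamma(1)^2] / det = [(5.2977)(-0.6814) - (2.0657)^2] / 23.7985088 = -7.87696927 / 23.7985088 = -0.331
So phi_hat = [0.5190, -0.3310].
Therefore phi_hat_2 = -0.3310.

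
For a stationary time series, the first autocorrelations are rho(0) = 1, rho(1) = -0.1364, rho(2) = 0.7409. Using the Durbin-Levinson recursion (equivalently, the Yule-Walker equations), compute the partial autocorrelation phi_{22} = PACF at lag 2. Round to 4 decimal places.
\phi_{22} = 0.7360

The PACF at lag k is phi_{kk}, the last component of the solution
to the Yule-Walker system G_k phi = r_k where
  (G_k)_{ij} = rho(|i - j|), (r_k)_i = rho(i), i,j = 1..k.
Equivalently, Durbin-Levinson gives phi_{kk} iteratively:
  phi_{11} = rho(1)
  phi_{kk} = [rho(k) - sum_{j=1..k-1} phi_{k-1,j} rho(k-j)]
            / [1 - sum_{j=1..k-1} phi_{k-1,j} rho(j)],
  phi_{k,j} = phi_{k-1,j} - phi_{kk} phi_{k-1,k-j},  j = 1..k-1.
Step k = 1:
  phi_11 = rho(1) = -0.1364.
Step k = 2:
  phi_22 = [rho(2) - phi_11 rho(1)] / [1 - phi_11 rho(1)] = [0.7409 - (-0.1364)(-0.1364)] / [1 - (-0.1364)(-0.1364)]
         = 0.72229504 / 0.98139504 = 0.736.
Therefore phi_{22} = 0.7360.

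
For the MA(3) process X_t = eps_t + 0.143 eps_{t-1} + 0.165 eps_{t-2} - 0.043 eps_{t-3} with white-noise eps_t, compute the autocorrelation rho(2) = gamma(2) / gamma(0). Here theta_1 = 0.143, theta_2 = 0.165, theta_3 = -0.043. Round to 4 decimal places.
\rho(2) = 0.1514

For an MA(q) process with theta_0 = 1, the autocovariance is
  gamma(k) = sigma^2 * sum_{i=0..q-k} theta_i * theta_{i+k},
and rho(k) = gamma(k) / gamma(0). Sigma^2 cancels.
  numerator   = (1)*(0.165) + (0.143)*(-0.043) = 0.158851.
  denominator = (1)^2 + (0.143)^2 + (0.165)^2 + (-0.043)^2 = 1.049523.
  rho(2) = 0.158851 / 1.049523 = 0.1514.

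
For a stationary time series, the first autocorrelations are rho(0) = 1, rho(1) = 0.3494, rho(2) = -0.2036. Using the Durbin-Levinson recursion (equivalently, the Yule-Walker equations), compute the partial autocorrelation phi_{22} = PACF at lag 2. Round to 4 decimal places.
\phi_{22} = -0.3710

The PACF at lag k is phi_{kk}, the last component of the solution
to the Yule-Walker system G_k phi = r_k where
  (G_k)_{ij} = rho(|i - j|), (r_k)_i = rho(i), i,j = 1..k.
Equivalently, Durbin-Levinson gives phi_{kk} iteratively:
  phi_{11} = rho(1)
  phi_{kk} = [rho(k) - sum_{j=1..k-1} phi_{k-1,j} rho(k-j)]
            / [1 - sum_{j=1..k-1} phi_{k-1,j} rho(j)],
  phi_{k,j} = phi_{k-1,j} - phi_{kk} phi_{k-1,k-j},  j = 1..k-1.
Step k = 1:
  phi_11 = rho(1) = 0.3494.
Step k = 2:
  phi_22 = [rho(2) - phi_11 rho(1)] / [1 - phi_11 rho(1)] = [-0.2036 - (0.3494)(0.3494)] / [1 - (0.3494)(0.3494)]
         = -0.32568036 / 0.87791964 = -0.371.
Therefore phi_{22} = -0.3710.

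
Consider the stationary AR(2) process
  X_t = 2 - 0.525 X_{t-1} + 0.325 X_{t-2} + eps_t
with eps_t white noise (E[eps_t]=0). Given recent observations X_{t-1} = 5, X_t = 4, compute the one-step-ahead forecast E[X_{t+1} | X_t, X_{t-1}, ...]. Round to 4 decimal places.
E[X_{t+1} \mid \mathcal F_t] = 1.5250

For an AR(p) model X_t = c + sum_i phi_i X_{t-i} + eps_t, the
one-step-ahead conditional mean is
  E[X_{t+1} | X_t, ...] = c + sum_i phi_i X_{t+1-i}.
Substitute known values:
  E[X_{t+1} | ...] = 2 + (-0.525) * (4) + (0.325) * (5)
                   = 1.5250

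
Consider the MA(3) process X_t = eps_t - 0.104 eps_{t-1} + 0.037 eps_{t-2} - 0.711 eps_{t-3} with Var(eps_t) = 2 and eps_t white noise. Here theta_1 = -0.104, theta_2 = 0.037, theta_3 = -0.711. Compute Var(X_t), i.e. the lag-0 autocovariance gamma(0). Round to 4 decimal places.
\gamma(0) = 3.0354

For an MA(q) process X_t = eps_t + sum_i theta_i eps_{t-i} with
Var(eps_t) = sigma^2, the variance is
  gamma(0) = sigma^2 * (1 + sum_i theta_i^2).
  sum_i theta_i^2 = (-0.104)^2 + (0.037)^2 + (-0.711)^2 = 0.010816 + 0.001369 + 0.505521 = 0.517706.
  gamma(0) = 2 * (1 + 0.517706) = 2 * 1.517706 = 3.035412, which rounds to 3.0354.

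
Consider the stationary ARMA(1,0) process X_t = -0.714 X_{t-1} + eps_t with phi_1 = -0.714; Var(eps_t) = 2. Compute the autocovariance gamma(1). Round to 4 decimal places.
\gamma(1) = -2.9131

Multiply the model equation by X_{t-k} and take expectations. With theta_0 = psi_0 = 1 and psi_j the MA(infinity) weights, this gives
  gamma(k) - sum_i phi_i gamma(k-i) = c_k,
  c_k = sigma^2 * sum_{j=k..q} theta_j psi_{j-k}   (c_k = 0 for k > q),
using gamma(-m) = gamma(m).
Pure AR (q = 0): c_0 = sigma^2 = 2, c_k = 0 for k >= 1.
Equations for k = 0 and k = 1 (AR order 1):
  gamma(0) = phi_1 gamma(1) + c_0
  gamma(1) = phi_1 gamma(0) + c_1
Substituting the second into the first: gamma(0) (1 - phi_1^2) = c_0 + phi_1 c_1, so
  gamma(0) = c_0 / (1 - phi_1^2) = 2 / (1 - (-0.714)^2) = 2 / 0.490204 = 4.079934.
  gamma(1) = phi_1 gamma(0) = (-0.714)(4.079934) = -2.913073.
Therefore gamma(1) = -2.9131 (to 4 decimal places).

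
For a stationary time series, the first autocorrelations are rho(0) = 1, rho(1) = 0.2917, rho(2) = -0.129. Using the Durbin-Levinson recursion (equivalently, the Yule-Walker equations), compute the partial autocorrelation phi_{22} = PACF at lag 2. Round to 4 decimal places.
\phi_{22} = -0.2340

The PACF at lag k is phi_{kk}, the last component of the solution
to the Yule-Walker system G_k phi = r_k where
  (G_k)_{ij} = rho(|i - j|), (r_k)_i = rho(i), i,j = 1..k.
Equivalently, Durbin-Levinson gives phi_{kk} iteratively:
  phi_{11} = rho(1)
  phi_{kk} = [rho(k) - sum_{j=1..k-1} phi_{k-1,j} rho(k-j)]
            / [1 - sum_{j=1..k-1} phi_{k-1,j} rho(j)],
  phi_{k,j} = phi_{k-1,j} - phi_{kk} phi_{k-1,k-j},  j = 1..k-1.
Step k = 1:
  phi_11 = rho(1) = 0.2917.
Step k = 2:
  phi_22 = [rho(2) - phi_11 rho(1)] / [1 - phi_11 rho(1)] = [-0.129 - (0.2917)(0.2917)] / [1 - (0.2917)(0.2917)]
         = -0.21408889 / 0.91491111 = -0.234.
Therefore phi_{22} = -0.2340.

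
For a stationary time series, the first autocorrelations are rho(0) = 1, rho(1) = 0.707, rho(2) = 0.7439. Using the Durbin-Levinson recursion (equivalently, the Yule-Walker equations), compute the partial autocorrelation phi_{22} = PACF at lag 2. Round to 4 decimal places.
\phi_{22} = 0.4880

The PACF at lag k is phi_{kk}, the last component of the solution
to the Yule-Walker system G_k phi = r_k where
  (G_k)_{ij} = rho(|i - j|), (r_k)_i = rho(i), i,j = 1..k.
Equivalently, Durbin-Levinson gives phi_{kk} iteratively:
  phi_{11} = rho(1)
  phi_{kk} = [rho(k) - sum_{j=1..k-1} phi_{k-1,j} rho(k-j)]
            / [1 - sum_{j=1..k-1} phi_{k-1,j} rho(j)],
  phi_{k,j} = phi_{k-1,j} - phi_{kk} phi_{k-1,k-j},  j = 1..k-1.
Step k = 1:
  phi_11 = rho(1) = 0.707.
Step k = 2:
  phi_22 = [rho(2) - phi_11 rho(1)] / [1 - phi_11 rho(1)] = [0.7439 - (0.707)(0.707)] / [1 - (0.707)(0.707)]
         = 0.244051 / 0.500151 = 0.488.
Therefore phi_{22} = 0.4880.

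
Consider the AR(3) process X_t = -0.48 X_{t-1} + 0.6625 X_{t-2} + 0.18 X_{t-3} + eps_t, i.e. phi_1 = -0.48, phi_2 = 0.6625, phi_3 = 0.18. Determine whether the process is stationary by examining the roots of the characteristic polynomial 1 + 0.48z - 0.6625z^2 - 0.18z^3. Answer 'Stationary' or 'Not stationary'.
\text{Stationary}

The AR(p) characteristic polynomial is P(z) = 1 + 0.48z - 0.6625z^2 - 0.18z^3.
Stationarity requires all roots to lie outside the unit circle, i.e. |z| > 1 for every root.
Degree 3: look for a simple real root z0 first, then factor out (1 - z/z0) and solve the remaining quadratic.
Testing z0 = -4: P(-4) = 1 + (0.48)(-4) + (-0.6625)(-4)^2 + (-0.18)(-4)^3
  = 1 + (-1.92) + (-10.6) + (11.52) = 0.  So z_0 = -4 is a root, |z_0| = 4.
Divide out the factor (1 + 0.25 z) = (1 - z/z0) (since 1/z0 = -0.25):
  P(z) = (1 + 0.25 z)(1 + (0.23) z + (-0.72) z^2)
  [check: z-coef 0.23 - (-0.25) = 0.48; z^2-coef -0.72 - (-0.25)(0.23) = -0.6625; z^3-coef -(-0.25)(-0.72) = -0.18.]
Remaining roots from the quadratic factor 1 + (0.23) z + (-0.72) z^2:
  Set 1 + (0.23) z + (-0.72) z^2 = 0, i.e. a z^2 + b z + c = 0 with a = -0.72, b = 0.23, c = 1.
  Discriminant D = b^2 - 4ac = (0.23)^2 - 4*(-0.72)*1 = 0.0529 - (-2.88) = 2.9329.
  D >= 0, so the roots are real: z = (-b +/- sqrt(D)) / (2a) = (-0.23 +/- 1.712571) / (-1.44).
    z_1 = (-0.23 + 1.712571) / (-1.44) = -1.0296,   |z_1| = 1.0296.
    z_2 = (-0.23 - 1.712571) / (-1.44) = 1.349,   |z_2| = 1.349.
Moduli of all roots: 4.0000, 1.0296, 1.3490.
All moduli strictly greater than 1? Yes.
Verdict: Stationary.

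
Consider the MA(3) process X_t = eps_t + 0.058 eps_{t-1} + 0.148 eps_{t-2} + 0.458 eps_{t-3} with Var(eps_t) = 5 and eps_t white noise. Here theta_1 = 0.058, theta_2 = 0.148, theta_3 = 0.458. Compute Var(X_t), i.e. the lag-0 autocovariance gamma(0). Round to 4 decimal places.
\gamma(0) = 6.1752

For an MA(q) process X_t = eps_t + sum_i theta_i eps_{t-i} with
Var(eps_t) = sigma^2, the variance is
  gamma(0) = sigma^2 * (1 + sum_i theta_i^2).
  sum_i theta_i^2 = (0.058)^2 + (0.148)^2 + (0.458)^2 = 0.003364 + 0.021904 + 0.209764 = 0.235032.
  gamma(0) = 5 * (1 + 0.235032) = 5 * 1.235032 = 6.17516, which rounds to 6.1752.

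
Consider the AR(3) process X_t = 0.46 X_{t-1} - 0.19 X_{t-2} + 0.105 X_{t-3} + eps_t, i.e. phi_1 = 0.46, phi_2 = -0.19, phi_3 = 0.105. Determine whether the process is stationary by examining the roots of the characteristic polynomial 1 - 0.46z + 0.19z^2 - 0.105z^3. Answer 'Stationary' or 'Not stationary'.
\text{Stationary}

The AR(p) characteristic polynomial is P(z) = 1 - 0.46z + 0.19z^2 - 0.105z^3.
Stationarity requires all roots to lie outside the unit circle, i.e. |z| > 1 for every root.
Degree 3: look for a simple real root z0 first, then factor out (1 - z/z0) and solve the remaining quadratic.
Testing z0 = 2: P(2) = 1 + (-0.46)(2) + (0.19)(2)^2 + (-0.105)(2)^3
  = 1 + (-0.92) + (0.76) + (-0.84) = 0.  So z_0 = 2 is a root, |z_0| = 2.
Divide out the factor (1 - 0.5 z) = (1 - z/z0) (since 1/z0 = 0.5):
  P(z) = (1 - 0.5 z)(1 + (0.04) z + (0.21) z^2)
  [check: z-coef 0.04 - (0.5) = -0.46; z^2-coef 0.21 - (0.5)(0.04) = 0.19; z^3-coef -(0.5)(0.21) = -0.105.]
Remaining roots from the quadratic factor 1 + (0.04) z + (0.21) z^2:
  Set 1 + (0.04) z + (0.21) z^2 = 0, i.e. a z^2 + b z + c = 0 with a = 0.21, b = 0.04, c = 1.
  Discriminant D = b^2 - 4ac = (0.04)^2 - 4*(0.21)*1 = 0.0016 - (0.84) = -0.8384.
  D < 0, so the roots are the complex-conjugate pair z = (-b +/- i sqrt(-D)) / (2a) = -0.0952 +/- 2.1801i.
  For a conjugate pair |z|^2 = z * conj(z) = (product of roots) = c/a = 1/(0.21) = 4.761905, so |z| = sqrt(4.761905) = 2.1822 for both roots.
Moduli of all roots: 2.0000, 2.1822, 2.1822.
All moduli strictly greater than 1? Yes.
Verdict: Stationary.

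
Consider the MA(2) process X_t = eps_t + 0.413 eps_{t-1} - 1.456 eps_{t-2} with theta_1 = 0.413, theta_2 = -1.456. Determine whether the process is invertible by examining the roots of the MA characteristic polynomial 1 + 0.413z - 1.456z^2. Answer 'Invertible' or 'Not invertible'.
\text{Not invertible}

The MA(q) characteristic polynomial is P(z) = 1 + 0.413z - 1.456z^2.
Invertibility requires all roots to lie outside the unit circle, i.e. |z| > 1 for every root.
Set 1 + (0.413) z + (-1.456) z^2 = 0, i.e. a z^2 + b z + c = 0 with a = -1.456, b = 0.413, c = 1.
Discriminant D = b^2 - 4ac = (0.413)^2 - 4*(-1.456)*1 = 0.170569 - (-5.824) = 5.994569.
D >= 0, so the roots are real: z = (-b +/- sqrt(D)) / (2a) = (-0.413 +/- 2.448381) / (-2.912).
  z_1 = (-0.413 + 2.448381) / (-2.912) = -0.699,   |z_1| = 0.699.
  z_2 = (-0.413 - 2.448381) / (-2.912) = 0.9826,   |z_2| = 0.9826.
Moduli of all roots: 0.6990, 0.9826.
All moduli strictly greater than 1? No.
Verdict: Not invertible.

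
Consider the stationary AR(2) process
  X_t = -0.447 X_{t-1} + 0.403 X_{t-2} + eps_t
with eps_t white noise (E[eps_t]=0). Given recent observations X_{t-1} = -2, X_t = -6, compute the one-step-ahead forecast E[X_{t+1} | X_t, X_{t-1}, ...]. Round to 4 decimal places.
E[X_{t+1} \mid \mathcal F_t] = 1.8760

For an AR(p) model X_t = c + sum_i phi_i X_{t-i} + eps_t, the
one-step-ahead conditional mean is
  E[X_{t+1} | X_t, ...] = c + sum_i phi_i X_{t+1-i}.
Substitute known values:
  E[X_{t+1} | ...] = (-0.447) * (-6) + (0.403) * (-2)
                   = 1.8760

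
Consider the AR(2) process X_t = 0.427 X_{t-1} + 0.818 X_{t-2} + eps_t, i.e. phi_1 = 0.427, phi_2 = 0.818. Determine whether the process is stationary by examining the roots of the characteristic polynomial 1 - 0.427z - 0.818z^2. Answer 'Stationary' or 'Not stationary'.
\text{Not stationary}

The AR(p) characteristic polynomial is P(z) = 1 - 0.427z - 0.818z^2.
Stationarity requires all roots to lie outside the unit circle, i.e. |z| > 1 for every root.
Set 1 + (-0.427) z + (-0.818) z^2 = 0, i.e. a z^2 + b z + c = 0 with a = -0.818, b = -0.427, c = 1.
Discriminant D = b^2 - 4ac = (-0.427)^2 - 4*(-0.818)*1 = 0.182329 - (-3.272) = 3.454329.
D >= 0, so the roots are real: z = (-b +/- sqrt(D)) / (2a) = (0.427 +/- 1.858583) / (-1.636).
  z_1 = (0.427 + 1.858583) / (-1.636) = -1.3971,   |z_1| = 1.3971.
  z_2 = (0.427 - 1.858583) / (-1.636) = 0.8751,   |z_2| = 0.8751.
Moduli of all roots: 1.3971, 0.8751.
All moduli strictly greater than 1? No.
Verdict: Not stationary.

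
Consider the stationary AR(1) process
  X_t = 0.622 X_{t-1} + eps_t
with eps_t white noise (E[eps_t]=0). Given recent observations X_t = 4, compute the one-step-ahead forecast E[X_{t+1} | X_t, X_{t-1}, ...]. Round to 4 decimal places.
E[X_{t+1} \mid \mathcal F_t] = 2.4880

For an AR(p) model X_t = c + sum_i phi_i X_{t-i} + eps_t, the
one-step-ahead conditional mean is
  E[X_{t+1} | X_t, ...] = c + sum_i phi_i X_{t+1-i}.
Substitute known values:
  E[X_{t+1} | ...] = (0.622) * (4)
                   = 2.4880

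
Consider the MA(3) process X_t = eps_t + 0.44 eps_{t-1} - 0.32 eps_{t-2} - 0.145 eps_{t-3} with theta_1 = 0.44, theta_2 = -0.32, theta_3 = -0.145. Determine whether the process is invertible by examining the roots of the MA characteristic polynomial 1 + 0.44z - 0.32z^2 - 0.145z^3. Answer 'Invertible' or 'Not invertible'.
\text{Invertible}

The MA(q) characteristic polynomial is P(z) = 1 + 0.44z - 0.32z^2 - 0.145z^3.
Invertibility requires all roots to lie outside the unit circle, i.e. |z| > 1 for every root.
Degree 3: look for a simple real root z0 first, then factor out (1 - z/z0) and solve the remaining quadratic.
Testing z0 = -2: P(-2) = 1 + (0.44)(-2) + (-0.32)(-2)^2 + (-0.145)(-2)^3
  = 1 + (-0.88) + (-1.28) + (1.16) = 0.  So z_0 = -2 is a root, |z_0| = 2.
Divide out the factor (1 + 0.5 z) = (1 - z/z0) (since 1/z0 = -0.5):
  P(z) = (1 + 0.5 z)(1 + (-0.06) z + (-0.29) z^2)
  [check: z-coef -0.06 - (-0.5) = 0.44; z^2-coef -0.29 - (-0.5)(-0.06) = -0.32; z^3-coef -(-0.5)(-0.29) = -0.145.]
Remaining roots from the quadratic factor 1 + (-0.06) z + (-0.29) z^2:
  Set 1 + (-0.06) z + (-0.29) z^2 = 0, i.e. a z^2 + b z + c = 0 with a = -0.29, b = -0.06, c = 1.
  Discriminant D = b^2 - 4ac = (-0.06)^2 - 4*(-0.29)*1 = 0.0036 - (-1.16) = 1.1636.
  D >= 0, so the roots are real: z = (-b +/- sqrt(D)) / (2a) = (0.06 +/- 1.078703) / (-0.58).
    z_1 = (0.06 + 1.078703) / (-0.58) = -1.9633,   |z_1| = 1.9633.
    z_2 = (0.06 - 1.078703) / (-0.58) = 1.7564,   |z_2| = 1.7564.
Moduli of all roots: 2.0000, 1.9633, 1.7564.
All moduli strictly greater than 1? Yes.
Verdict: Invertible.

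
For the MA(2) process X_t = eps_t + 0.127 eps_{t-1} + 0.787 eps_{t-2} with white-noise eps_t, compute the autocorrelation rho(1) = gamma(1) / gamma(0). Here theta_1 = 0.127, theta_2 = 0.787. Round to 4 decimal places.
\rho(1) = 0.1388

For an MA(q) process with theta_0 = 1, the autocovariance is
  gamma(k) = sigma^2 * sum_{i=0..q-k} theta_i * theta_{i+k},
and rho(k) = gamma(k) / gamma(0). Sigma^2 cancels.
  numerator   = (1)*(0.127) + (0.127)*(0.787) = 0.226949.
  denominator = (1)^2 + (0.127)^2 + (0.787)^2 = 1.635498.
  rho(1) = 0.226949 / 1.635498 = 0.1388.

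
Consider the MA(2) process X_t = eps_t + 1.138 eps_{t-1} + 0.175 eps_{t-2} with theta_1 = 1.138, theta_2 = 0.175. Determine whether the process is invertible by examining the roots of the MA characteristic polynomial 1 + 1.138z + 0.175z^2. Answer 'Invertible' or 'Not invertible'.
\text{Invertible}

The MA(q) characteristic polynomial is P(z) = 1 + 1.138z + 0.175z^2.
Invertibility requires all roots to lie outside the unit circle, i.e. |z| > 1 for every root.
Set 1 + (1.138) z + (0.175) z^2 = 0, i.e. a z^2 + b z + c = 0 with a = 0.175, b = 1.138, c = 1.
Discriminant D = b^2 - 4ac = (1.138)^2 - 4*(0.175)*1 = 1.295044 - (0.7) = 0.595044.
D >= 0, so the roots are real: z = (-b +/- sqrt(D)) / (2a) = (-1.138 +/- 0.771391) / (0.35).
  z_1 = (-1.138 + 0.771391) / (0.35) = -1.0475,   |z_1| = 1.0475.
  z_2 = (-1.138 - 0.771391) / (0.35) = -5.4554,   |z_2| = 5.4554.
Moduli of all roots: 1.0475, 5.4554.
All moduli strictly greater than 1? Yes.
Verdict: Invertible.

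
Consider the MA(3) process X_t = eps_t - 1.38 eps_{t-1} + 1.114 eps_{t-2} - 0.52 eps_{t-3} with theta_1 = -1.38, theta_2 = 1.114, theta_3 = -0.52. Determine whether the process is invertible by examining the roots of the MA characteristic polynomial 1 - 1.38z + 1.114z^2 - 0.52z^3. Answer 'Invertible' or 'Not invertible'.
\text{Invertible}

The MA(q) characteristic polynomial is P(z) = 1 - 1.38z + 1.114z^2 - 0.52z^3.
Invertibility requires all roots to lie outside the unit circle, i.e. |z| > 1 for every root.
Degree 3: look for a simple real root z0 first, then factor out (1 - z/z0) and solve the remaining quadratic.
Testing z0 = 1.25: P(1.25) = 1 + (-1.38)(1.25) + (1.114)(1.25)^2 + (-0.52)(1.25)^3
  = 1 + (-1.725) + (1.740625) + (-1.015625) = 0.  So z_0 = 1.25 is a root, |z_0| = 1.25.
Divide out the factor (1 - 0.8 z) = (1 - z/z0) (since 1/z0 = 0.8):
  P(z) = (1 - 0.8 z)(1 + (-0.58) z + (0.65) z^2)
  [check: z-coef -0.58 - (0.8) = -1.38; z^2-coef 0.65 - (0.8)(-0.58) = 1.114; z^3-coef -(0.8)(0.65) = -0.52.]
Remaining roots from the quadratic factor 1 + (-0.58) z + (0.65) z^2:
  Set 1 + (-0.58) z + (0.65) z^2 = 0, i.e. a z^2 + b z + c = 0 with a = 0.65, b = -0.58, c = 1.
  Discriminant D = b^2 - 4ac = (-0.58)^2 - 4*(0.65)*1 = 0.3364 - (2.6) = -2.2636.
  D < 0, so the roots are the complex-conjugate pair z = (-b +/- i sqrt(-D)) / (2a) = 0.4462 +/- 1.1573i.
  For a conjugate pair |z|^2 = z * conj(z) = (product of roots) = c/a = 1/(0.65) = 1.538462, so |z| = sqrt(1.538462) = 1.2403 for both roots.
Moduli of all roots: 1.2500, 1.2403, 1.2403.
All moduli strictly greater than 1? Yes.
Verdict: Invertible.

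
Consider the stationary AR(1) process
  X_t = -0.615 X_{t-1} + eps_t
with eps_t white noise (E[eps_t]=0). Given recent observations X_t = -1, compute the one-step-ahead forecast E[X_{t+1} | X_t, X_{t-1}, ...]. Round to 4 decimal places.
E[X_{t+1} \mid \mathcal F_t] = 0.6150

For an AR(p) model X_t = c + sum_i phi_i X_{t-i} + eps_t, the
one-step-ahead conditional mean is
  E[X_{t+1} | X_t, ...] = c + sum_i phi_i X_{t+1-i}.
Substitute known values:
  E[X_{t+1} | ...] = (-0.615) * (-1)
                   = 0.6150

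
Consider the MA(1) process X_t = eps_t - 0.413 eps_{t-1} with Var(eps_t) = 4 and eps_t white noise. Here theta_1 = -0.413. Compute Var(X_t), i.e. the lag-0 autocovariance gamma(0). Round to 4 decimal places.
\gamma(0) = 4.6823

For an MA(q) process X_t = eps_t + sum_i theta_i eps_{t-i} with
Var(eps_t) = sigma^2, the variance is
  gamma(0) = sigma^2 * (1 + sum_i theta_i^2).
  sum_i theta_i^2 = (-0.413)^2 = 0.170569.
  gamma(0) = 4 * (1 + 0.170569) = 4 * 1.170569 = 4.682276, which rounds to 4.6823.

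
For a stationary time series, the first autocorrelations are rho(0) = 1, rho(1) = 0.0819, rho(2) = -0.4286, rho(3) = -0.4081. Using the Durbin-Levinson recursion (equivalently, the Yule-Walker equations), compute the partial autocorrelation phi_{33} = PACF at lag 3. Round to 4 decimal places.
\phi_{33} = -0.4009

The PACF at lag k is phi_{kk}, the last component of the solution
to the Yule-Walker system G_k phi = r_k where
  (G_k)_{ij} = rho(|i - j|), (r_k)_i = rho(i), i,j = 1..k.
Equivalently, Durbin-Levinson gives phi_{kk} iteratively:
  phi_{11} = rho(1)
  phi_{kk} = [rho(k) - sum_{j=1..k-1} phi_{k-1,j} rho(k-j)]
            / [1 - sum_{j=1..k-1} phi_{k-1,j} rho(j)],
  phi_{k,j} = phi_{k-1,j} - phi_{kk} phi_{k-1,k-j},  j = 1..k-1.
Step k = 1:
  phi_11 = rho(1) = 0.0819.
Step k = 2:
  phi_22 = [rho(2) - phi_11 rho(1)] / [1 - phi_11 rho(1)] = [-0.4286 - (0.0819)(0.0819)] / [1 - (0.0819)(0.0819)]
         = -0.43530761 / 0.99329239 = -0.438247.
  Update: phi_21 = phi_11 - phi_22 phi_11 = 0.0819 - (-0.438247)(0.0819) = 0.117792.
Step k = 3:
  phi_33 = [rho(3) - phi_21 rho(2) - phi_22 rho(1)] / [1 - phi_21 rho(1) - phi_22 rho(2)]
    numerator   = -0.4081 - (0.117792)(-0.4286) - (-0.438247)(0.0819) = -0.32172171
    denominator = 1 - (0.117792)(0.0819) - (-0.438247)(-0.4286) = 0.80252005
  phi_33 = -0.32172171 / 0.80252005 = -0.4009.
Therefore phi_{33} = -0.4009.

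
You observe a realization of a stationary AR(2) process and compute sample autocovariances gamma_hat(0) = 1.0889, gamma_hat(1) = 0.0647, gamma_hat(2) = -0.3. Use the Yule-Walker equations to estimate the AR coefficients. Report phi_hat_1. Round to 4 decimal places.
\hat\phi_{1} = 0.0761

The Yule-Walker equations for an AR(p) process read, in matrix form,
  Gamma_p phi = r_p,   with   (Gamma_p)_{ij} = gamma(|i - j|),
                       (r_p)_i = gamma(i),   i,j = 1..p.
Substitute the sample gammas (Toeplitz matrix and right-hand side of size 2):
  Gamma_p = [[1.0889, 0.0647], [0.0647, 1.0889]]
  r_p     = [0.0647, -0.3]
Written out:
  1.0889 phi_1 + 0.0647 phi_2 = 0.0647
  0.0647 phi_1 + 1.0889 phi_2 = -0.3
Solve by Cramer's rule:
  det = gamma(0)^2 - gamma(1)^2 = (1.0889)^2 - (0.0647)^2 = 1.18570321 - 0.00418609 = 1.18151712
  phi_hat_1 = [gamma(1) gamma(0) - gamma(1) gamma(2)] / det = [(0.0647)(1.0889) - (0.0647)(-0.3)] / 1.18151712 = 0.08986183 / 1.18151712 = 0.0761
  phi_hat_2 = [gamma(0) gamma(2) - gamma(1)^2] / det = [(1.0889)(-0.3) - (0.0647)^2] / 1.18151712 = -0.33085609 / 1.18151712 = -0.28
So phi_hat = [0.0761, -0.2800].
Therefore phi_hat_1 = 0.0761.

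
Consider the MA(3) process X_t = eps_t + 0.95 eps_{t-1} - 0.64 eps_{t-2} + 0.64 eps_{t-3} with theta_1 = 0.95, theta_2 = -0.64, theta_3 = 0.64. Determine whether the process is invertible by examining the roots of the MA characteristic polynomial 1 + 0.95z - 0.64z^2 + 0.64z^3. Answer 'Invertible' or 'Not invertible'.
\text{Not invertible}

The MA(q) characteristic polynomial is P(z) = 1 + 0.95z - 0.64z^2 + 0.64z^3.
Invertibility requires all roots to lie outside the unit circle, i.e. |z| > 1 for every root.
Degree 3: look for a simple real root z0 first, then factor out (1 - z/z0) and solve the remaining quadratic.
Testing z0 = -0.625: P(-0.625) = 1 + (0.95)(-0.625) + (-0.64)(-0.625)^2 + (0.64)(-0.625)^3
  = 1 + (-0.59375) + (-0.25) + (-0.15625) = 0.  So z_0 = -0.625 is a root, |z_0| = 0.625.
Divide out the factor (1 + 1.6 z) = (1 - z/z0) (since 1/z0 = -1.6):
  P(z) = (1 + 1.6 z)(1 + (-0.65) z + (0.4) z^2)
  [check: z-coef -0.65 - (-1.6) = 0.95; z^2-coef 0.4 - (-1.6)(-0.65) = -0.64; z^3-coef -(-1.6)(0.4) = 0.64.]
Remaining roots from the quadratic factor 1 + (-0.65) z + (0.4) z^2:
  Set 1 + (-0.65) z + (0.4) z^2 = 0, i.e. a z^2 + b z + c = 0 with a = 0.4, b = -0.65, c = 1.
  Discriminant D = b^2 - 4ac = (-0.65)^2 - 4*(0.4)*1 = 0.4225 - (1.6) = -1.1775.
  D < 0, so the roots are the complex-conjugate pair z = (-b +/- i sqrt(-D)) / (2a) = 0.8125 +/- 1.3564i.
  For a conjugate pair |z|^2 = z * conj(z) = (product of roots) = c/a = 1/(0.4) = 2.5, so |z| = sqrt(2.5) = 1.5811 for both roots.
Moduli of all roots: 0.6250, 1.5811, 1.5811.
All moduli strictly greater than 1? No.
Verdict: Not invertible.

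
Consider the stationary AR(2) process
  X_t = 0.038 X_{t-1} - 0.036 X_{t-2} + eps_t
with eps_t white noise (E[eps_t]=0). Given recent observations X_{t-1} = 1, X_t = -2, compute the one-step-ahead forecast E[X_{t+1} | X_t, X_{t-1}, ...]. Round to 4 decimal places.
E[X_{t+1} \mid \mathcal F_t] = -0.1120

For an AR(p) model X_t = c + sum_i phi_i X_{t-i} + eps_t, the
one-step-ahead conditional mean is
  E[X_{t+1} | X_t, ...] = c + sum_i phi_i X_{t+1-i}.
Substitute known values:
  E[X_{t+1} | ...] = (0.038) * (-2) + (-0.036) * (1)
                   = -0.1120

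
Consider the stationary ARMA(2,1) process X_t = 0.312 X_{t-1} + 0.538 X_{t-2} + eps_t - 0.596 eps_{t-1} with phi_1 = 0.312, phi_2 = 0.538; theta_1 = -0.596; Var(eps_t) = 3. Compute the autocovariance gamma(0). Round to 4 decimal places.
\gamma(0) = 4.2709

Multiply the model equation by X_{t-k} and take expectations. With theta_0 = psi_0 = 1 and psi_j the MA(infinity) weights, this gives
  gamma(k) - sum_i phi_i gamma(k-i) = c_k,
  c_k = sigma^2 * sum_{j=k..q} theta_j psi_{j-k}   (c_k = 0 for k > q),
using gamma(-m) = gamma(m).
psi-weights needed (psi_j = theta_j + sum_i phi_i psi_{j-i}):
  psi_1 = theta_1 + phi_1 = -0.596 + (0.312) = -0.284
Right-hand sides:
  c_0 = sigma^2 (1 + theta_1 psi_1) = 3 * (1 + (-0.596)(-0.284)) = 3 * 1.169264 = 3.507792
  c_1 = sigma^2 theta_1 = 3 * (-0.596) = -1.788
  c_2 = 0
Equations for k = 0, 1, 2 (AR order 2, c_2 = 0):
  (E0) gamma(0) = phi_1 gamma(1) + phi_2 gamma(2) + c_0
  (E1) gamma(1) = phi_1 gamma(0) + phi_2 gamma(1) + c_1
  (E2) gamma(2) = phi_1 gamma(1) + phi_2 gamma(0)
From (E1): gamma(1) = A gamma(0) + B with
  A = phi_1 / (1 - phi_2) = 0.312 / 0.462 = 0.675325,   B = c_1 / (1 - phi_2) = -1.788 / 0.462 = -3.87013.
Insert (E2) into (E0): gamma(0) (1 - phi_2^2) = phi_1 (1 + phi_2) gamma(1) + c_0.
  phi_1 (1 + phi_2) = (0.312)(1.538) = 0.479856,   1 - phi_2^2 = 0.710556.
Replace gamma(1) by A gamma(0) + B and collect gamma(0):
  gamma(0) [0.710556 - (0.479856)(0.675325)] = (0.479856)(-3.87013) + 3.507792
  gamma(0) * 0.386497 = 1.650687
  gamma(0) = 1.650687 / 0.386497 = 4.270888.
Therefore gamma(0) = 4.2709 (to 4 decimal places).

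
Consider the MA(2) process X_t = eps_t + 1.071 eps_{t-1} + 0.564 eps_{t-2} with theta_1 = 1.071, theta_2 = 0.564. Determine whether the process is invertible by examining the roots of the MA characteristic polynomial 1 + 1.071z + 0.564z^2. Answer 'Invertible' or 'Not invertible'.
\text{Invertible}

The MA(q) characteristic polynomial is P(z) = 1 + 1.071z + 0.564z^2.
Invertibility requires all roots to lie outside the unit circle, i.e. |z| > 1 for every root.
Set 1 + (1.071) z + (0.564) z^2 = 0, i.e. a z^2 + b z + c = 0 with a = 0.564, b = 1.071, c = 1.
Discriminant D = b^2 - 4ac = (1.071)^2 - 4*(0.564)*1 = 1.147041 - (2.256) = -1.108959.
D < 0, so the roots are the complex-conjugate pair z = (-b +/- i sqrt(-D)) / (2a) = -0.9495 +/- 0.9336i.
For a conjugate pair |z|^2 = z * conj(z) = (product of roots) = c/a = 1/(0.564) = 1.77305, so |z| = sqrt(1.77305) = 1.3316 for both roots.
Moduli of all roots: 1.3316, 1.3316.
All moduli strictly greater than 1? Yes.
Verdict: Invertible.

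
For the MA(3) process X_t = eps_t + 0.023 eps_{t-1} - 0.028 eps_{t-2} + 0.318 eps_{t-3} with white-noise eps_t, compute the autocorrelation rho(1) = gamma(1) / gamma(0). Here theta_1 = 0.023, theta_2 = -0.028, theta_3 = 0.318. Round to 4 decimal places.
\rho(1) = 0.0122

For an MA(q) process with theta_0 = 1, the autocovariance is
  gamma(k) = sigma^2 * sum_{i=0..q-k} theta_i * theta_{i+k},
and rho(k) = gamma(k) / gamma(0). Sigma^2 cancels.
  numerator   = (1)*(0.023) + (0.023)*(-0.028) + (-0.028)*(0.318) = 0.013452.
  denominator = (1)^2 + (0.023)^2 + (-0.028)^2 + (0.318)^2 = 1.102437.
  rho(1) = 0.013452 / 1.102437 = 0.0122.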